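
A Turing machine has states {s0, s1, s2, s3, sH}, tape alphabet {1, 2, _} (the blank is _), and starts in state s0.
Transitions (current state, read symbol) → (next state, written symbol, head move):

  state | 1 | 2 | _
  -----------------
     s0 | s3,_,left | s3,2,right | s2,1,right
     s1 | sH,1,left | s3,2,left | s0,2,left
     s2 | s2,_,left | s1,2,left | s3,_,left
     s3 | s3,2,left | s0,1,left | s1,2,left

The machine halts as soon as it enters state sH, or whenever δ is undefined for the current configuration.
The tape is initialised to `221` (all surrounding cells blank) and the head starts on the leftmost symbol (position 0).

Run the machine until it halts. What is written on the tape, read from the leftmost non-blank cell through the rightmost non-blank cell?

122___21

s0 | ______[2]21   read 2 → write 2, move right, go to s3
s3 | ______2[2]1   read 2 → write 1, move left, go to s0
s0 | ______[2]11   read 2 → write 2, move right, go to s3
s3 | ______2[1]1   read 1 → write 2, move left, go to s3
s3 | ______[2]21   read 2 → write 1, move left, go to s0
s0 | _____[_]121   read _ → write 1, move right, go to s2
s2 | _____1[1]21   read 1 → write _, move left, go to s2
s2 | _____[1]_21   read 1 → write _, move left, go to s2
s2 | ____[_]__21   read _ → write _, move left, go to s3
s3 | ___[_]___21   read _ → write 2, move left, go to s1
s1 | __[_]2___21   read _ → write 2, move left, go to s0
s0 | _[_]22___21   read _ → write 1, move right, go to s2
s2 | _1[2]2___21   read 2 → write 2, move left, go to s1
s1 | _[1]22___21   read 1 → write 1, move left, go to sH
sH | [_]122___21
The non-blank tape span at halt is 122___21.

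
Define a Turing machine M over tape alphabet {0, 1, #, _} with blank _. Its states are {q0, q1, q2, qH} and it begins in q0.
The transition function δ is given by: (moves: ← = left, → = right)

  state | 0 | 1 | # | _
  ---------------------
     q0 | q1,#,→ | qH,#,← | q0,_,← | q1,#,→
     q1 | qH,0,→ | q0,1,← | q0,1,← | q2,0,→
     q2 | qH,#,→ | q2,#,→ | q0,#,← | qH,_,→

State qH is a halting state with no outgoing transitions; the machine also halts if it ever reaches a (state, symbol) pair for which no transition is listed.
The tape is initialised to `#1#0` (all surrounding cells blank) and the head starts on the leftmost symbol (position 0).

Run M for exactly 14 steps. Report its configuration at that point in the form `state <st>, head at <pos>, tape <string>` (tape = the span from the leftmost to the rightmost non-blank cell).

state q0, head at -2, tape 10

state=q0 head=0 tape=__[#]1#0   (q0,#)→(q0,_,←)
state=q0 head=-1 tape=_[_]_1#0   (q0,_)→(q1,#,→)
state=q1 head=0 tape=_#[_]1#0   (q1,_)→(q2,0,→)
state=q2 head=1 tape=_#0[1]#0   (q2,1)→(q2,#,→)
state=q2 head=2 tape=_#0#[#]0   (q2,#)→(q0,#,←)
state=q0 head=1 tape=_#0[#]#0   (q0,#)→(q0,_,←)
state=q0 head=0 tape=_#[0]_#0   (q0,0)→(q1,#,→)
state=q1 head=1 tape=_##[_]#0   (q1,_)→(q2,0,→)
state=q2 head=2 tape=_##0[#]0   (q2,#)→(q0,#,←)
state=q0 head=1 tape=_##[0]#0   (q0,0)→(q1,#,→)
state=q1 head=2 tape=_###[#]0   (q1,#)→(q0,1,←)
state=q0 head=1 tape=_##[#]10   (q0,#)→(q0,_,←)
state=q0 head=0 tape=_#[#]_10   (q0,#)→(q0,_,←)
state=q0 head=-1 tape=_[#]__10   (q0,#)→(q0,_,←)
state=q0 head=-2 tape=[_]___10
After 14 steps: state q0, head at -2, tape 10.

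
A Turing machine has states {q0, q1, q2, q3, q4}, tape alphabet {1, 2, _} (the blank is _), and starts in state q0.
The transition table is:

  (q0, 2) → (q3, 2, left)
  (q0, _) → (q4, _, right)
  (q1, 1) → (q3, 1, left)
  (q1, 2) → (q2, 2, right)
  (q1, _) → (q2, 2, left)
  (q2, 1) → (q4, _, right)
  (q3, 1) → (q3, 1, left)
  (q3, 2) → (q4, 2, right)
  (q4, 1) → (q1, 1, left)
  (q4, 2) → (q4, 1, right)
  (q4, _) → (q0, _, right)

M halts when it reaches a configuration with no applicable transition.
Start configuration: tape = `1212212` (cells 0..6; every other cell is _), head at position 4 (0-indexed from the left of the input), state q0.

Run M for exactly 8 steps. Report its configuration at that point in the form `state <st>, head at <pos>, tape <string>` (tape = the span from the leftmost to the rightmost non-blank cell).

q0 | 1212[2]12   read 2 → write 2, move left, go to q3
q3 | 121[2]212   read 2 → write 2, move right, go to q4
q4 | 1212[2]12   read 2 → write 1, move right, go to q4
q4 | 12121[1]2   read 1 → write 1, move left, go to q1
q1 | 1212[1]12   read 1 → write 1, move left, go to q3
q3 | 121[2]112   read 2 → write 2, move right, go to q4
q4 | 1212[1]12   read 1 → write 1, move left, go to q1
q1 | 121[2]112   read 2 → write 2, move right, go to q2
q2 | 1212[1]12
After 8 steps: state q2, head at 4, tape 1212112.

state q2, head at 4, tape 1212112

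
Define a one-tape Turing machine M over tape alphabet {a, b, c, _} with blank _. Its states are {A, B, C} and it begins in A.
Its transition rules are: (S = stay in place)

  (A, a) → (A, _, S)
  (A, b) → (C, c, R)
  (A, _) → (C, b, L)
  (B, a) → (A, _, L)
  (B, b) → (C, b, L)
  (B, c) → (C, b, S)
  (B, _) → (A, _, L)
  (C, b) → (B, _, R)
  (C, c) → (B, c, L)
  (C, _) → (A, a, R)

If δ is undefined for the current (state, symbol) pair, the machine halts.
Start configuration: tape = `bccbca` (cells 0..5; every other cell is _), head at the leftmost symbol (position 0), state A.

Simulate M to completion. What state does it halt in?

C

A | [b]ccbca_   read b → write c, move R, go to C
C | c[c]cbca_   read c → write c, move L, go to B
B | [c]ccbca_   read c → write b, move S, go to C
C | [b]ccbca_   read b → write _, move R, go to B
B | _[c]cbca_   read c → write b, move S, go to C
C | _[b]cbca_   read b → write _, move R, go to B
B | __[c]bca_   read c → write b, move S, go to C
C | __[b]bca_   read b → write _, move R, go to B
B | ___[b]ca_   read b → write b, move L, go to C
C | __[_]bca_   read _ → write a, move R, go to A
A | __a[b]ca_   read b → write c, move R, go to C
C | __ac[c]a_   read c → write c, move L, go to B
B | __a[c]ca_   read c → write b, move S, go to C
C | __a[b]ca_   read b → write _, move R, go to B
B | __a_[c]a_   read c → write b, move S, go to C
C | __a_[b]a_   read b → write _, move R, go to B
B | __a__[a]_   read a → write _, move L, go to A
A | __a_[_]__   read _ → write b, move L, go to C
C | __a[_]b__   read _ → write a, move R, go to A
A | __aa[b]__   read b → write c, move R, go to C
C | __aac[_]_   read _ → write a, move R, go to A
A | __aaca[_]   read _ → write b, move L, go to C
C | __aac[a]b
No transition is defined for (C, a); M halts in state C.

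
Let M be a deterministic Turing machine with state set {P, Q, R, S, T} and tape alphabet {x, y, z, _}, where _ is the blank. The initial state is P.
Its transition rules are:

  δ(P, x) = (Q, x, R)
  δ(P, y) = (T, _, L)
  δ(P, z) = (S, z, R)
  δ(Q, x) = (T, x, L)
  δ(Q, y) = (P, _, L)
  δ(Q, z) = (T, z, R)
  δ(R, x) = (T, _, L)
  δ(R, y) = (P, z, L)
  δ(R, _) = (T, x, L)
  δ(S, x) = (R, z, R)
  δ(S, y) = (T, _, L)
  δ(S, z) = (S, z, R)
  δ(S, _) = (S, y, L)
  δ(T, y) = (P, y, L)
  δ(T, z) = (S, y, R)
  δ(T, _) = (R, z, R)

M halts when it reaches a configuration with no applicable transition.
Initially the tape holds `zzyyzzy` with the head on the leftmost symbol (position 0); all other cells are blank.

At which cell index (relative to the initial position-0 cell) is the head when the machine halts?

state=P head=0 tape=__[z]zyyzzy   (P,z)→(S,z,R)
state=S head=1 tape=__z[z]yyzzy   (S,z)→(S,z,R)
state=S head=2 tape=__zz[y]yzzy   (S,y)→(T,_,L)
state=T head=1 tape=__z[z]_yzzy   (T,z)→(S,y,R)
state=S head=2 tape=__zy[_]yzzy   (S,_)→(S,y,L)
state=S head=1 tape=__z[y]yyzzy   (S,y)→(T,_,L)
state=T head=0 tape=__[z]_yyzzy   (T,z)→(S,y,R)
state=S head=1 tape=__y[_]yyzzy   (S,_)→(S,y,L)
state=S head=0 tape=__[y]yyyzzy   (S,y)→(T,_,L)
state=T head=-1 tape=_[_]_yyyzzy   (T,_)→(R,z,R)
state=R head=0 tape=_z[_]yyyzzy   (R,_)→(T,x,L)
state=T head=-1 tape=_[z]xyyyzzy   (T,z)→(S,y,R)
state=S head=0 tape=_y[x]yyyzzy   (S,x)→(R,z,R)
state=R head=1 tape=_yz[y]yyzzy   (R,y)→(P,z,L)
state=P head=0 tape=_y[z]zyyzzy   (P,z)→(S,z,R)
state=S head=1 tape=_yz[z]yyzzy   (S,z)→(S,z,R)
state=S head=2 tape=_yzz[y]yzzy   (S,y)→(T,_,L)
state=T head=1 tape=_yz[z]_yzzy   (T,z)→(S,y,R)
state=S head=2 tape=_yzy[_]yzzy   (S,_)→(S,y,L)
state=S head=1 tape=_yz[y]yyzzy   (S,y)→(T,_,L)
state=T head=0 tape=_y[z]_yyzzy   (T,z)→(S,y,R)
state=S head=1 tape=_yy[_]yyzzy   (S,_)→(S,y,L)
state=S head=0 tape=_y[y]yyyzzy   (S,y)→(T,_,L)
state=T head=-1 tape=_[y]_yyyzzy   (T,y)→(P,y,L)
state=P head=-2 tape=[_]y_yyyzzy
At halt the head is at cell -2.

-2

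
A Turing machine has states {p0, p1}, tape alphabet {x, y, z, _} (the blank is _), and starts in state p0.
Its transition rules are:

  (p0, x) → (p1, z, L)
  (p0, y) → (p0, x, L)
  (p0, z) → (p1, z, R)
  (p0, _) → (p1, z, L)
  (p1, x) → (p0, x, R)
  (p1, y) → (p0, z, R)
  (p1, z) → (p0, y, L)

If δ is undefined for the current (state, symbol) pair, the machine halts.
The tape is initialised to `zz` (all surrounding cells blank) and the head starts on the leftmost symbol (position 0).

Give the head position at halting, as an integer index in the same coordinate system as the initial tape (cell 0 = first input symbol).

3

p0 | [z]z__   read z → write z, move R, go to p1
p1 | z[z]__   read z → write y, move L, go to p0
p0 | [z]y__   read z → write z, move R, go to p1
p1 | z[y]__   read y → write z, move R, go to p0
p0 | zz[_]_   read _ → write z, move L, go to p1
p1 | z[z]z_   read z → write y, move L, go to p0
p0 | [z]yz_   read z → write z, move R, go to p1
p1 | z[y]z_   read y → write z, move R, go to p0
p0 | zz[z]_   read z → write z, move R, go to p1
p1 | zzz[_]
At halt the head is at cell 3.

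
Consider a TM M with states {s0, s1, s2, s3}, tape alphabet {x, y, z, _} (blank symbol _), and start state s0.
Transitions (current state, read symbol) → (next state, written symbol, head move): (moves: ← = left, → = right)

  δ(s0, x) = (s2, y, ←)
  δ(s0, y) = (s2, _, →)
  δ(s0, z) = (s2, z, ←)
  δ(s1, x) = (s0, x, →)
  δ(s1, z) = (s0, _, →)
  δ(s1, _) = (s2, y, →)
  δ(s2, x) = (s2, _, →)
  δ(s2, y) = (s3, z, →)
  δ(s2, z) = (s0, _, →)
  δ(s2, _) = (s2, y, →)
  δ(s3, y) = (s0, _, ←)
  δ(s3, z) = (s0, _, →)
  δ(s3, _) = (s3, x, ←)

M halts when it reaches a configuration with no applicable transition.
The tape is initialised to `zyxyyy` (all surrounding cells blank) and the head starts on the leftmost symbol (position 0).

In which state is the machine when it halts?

state=s0 head=0 tape=_[z]yxyyy   (s0,z)→(s2,z,←)
state=s2 head=-1 tape=[_]zyxyyy   (s2,_)→(s2,y,→)
state=s2 head=0 tape=y[z]yxyyy   (s2,z)→(s0,_,→)
state=s0 head=1 tape=y_[y]xyyy   (s0,y)→(s2,_,→)
state=s2 head=2 tape=y__[x]yyy   (s2,x)→(s2,_,→)
state=s2 head=3 tape=y___[y]yy   (s2,y)→(s3,z,→)
state=s3 head=4 tape=y___z[y]y   (s3,y)→(s0,_,←)
state=s0 head=3 tape=y___[z]_y   (s0,z)→(s2,z,←)
state=s2 head=2 tape=y__[_]z_y   (s2,_)→(s2,y,→)
state=s2 head=3 tape=y__y[z]_y   (s2,z)→(s0,_,→)
state=s0 head=4 tape=y__y_[_]y
No transition is defined for (s0, _); M halts in state s0.

s0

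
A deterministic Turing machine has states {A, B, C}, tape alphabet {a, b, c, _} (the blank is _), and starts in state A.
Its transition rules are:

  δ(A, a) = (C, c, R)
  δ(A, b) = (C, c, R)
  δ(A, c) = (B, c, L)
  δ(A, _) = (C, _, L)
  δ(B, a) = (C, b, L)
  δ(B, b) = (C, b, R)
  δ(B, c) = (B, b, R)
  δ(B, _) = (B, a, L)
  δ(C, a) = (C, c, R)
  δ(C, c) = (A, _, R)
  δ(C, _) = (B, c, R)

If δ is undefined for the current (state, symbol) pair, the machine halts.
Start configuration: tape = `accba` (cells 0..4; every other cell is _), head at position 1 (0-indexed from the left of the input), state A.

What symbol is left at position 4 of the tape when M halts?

state=A head=1 tape=_a[c]cba__   (A,c)→(B,c,L)
state=B head=0 tape=_[a]ccba__   (B,a)→(C,b,L)
state=C head=-1 tape=[_]bccba__   (C,_)→(B,c,R)
state=B head=0 tape=c[b]ccba__   (B,b)→(C,b,R)
state=C head=1 tape=cb[c]cba__   (C,c)→(A,_,R)
state=A head=2 tape=cb_[c]ba__   (A,c)→(B,c,L)
state=B head=1 tape=cb[_]cba__   (B,_)→(B,a,L)
state=B head=0 tape=c[b]acba__   (B,b)→(C,b,R)
state=C head=1 tape=cb[a]cba__   (C,a)→(C,c,R)
state=C head=2 tape=cbc[c]ba__   (C,c)→(A,_,R)
state=A head=3 tape=cbc_[b]a__   (A,b)→(C,c,R)
state=C head=4 tape=cbc_c[a]__   (C,a)→(C,c,R)
state=C head=5 tape=cbc_cc[_]_   (C,_)→(B,c,R)
state=B head=6 tape=cbc_ccc[_]   (B,_)→(B,a,L)
state=B head=5 tape=cbc_cc[c]a   (B,c)→(B,b,R)
state=B head=6 tape=cbc_ccb[a]   (B,a)→(C,b,L)
state=C head=5 tape=cbc_cc[b]b
Cell 4 holds c when M halts.

c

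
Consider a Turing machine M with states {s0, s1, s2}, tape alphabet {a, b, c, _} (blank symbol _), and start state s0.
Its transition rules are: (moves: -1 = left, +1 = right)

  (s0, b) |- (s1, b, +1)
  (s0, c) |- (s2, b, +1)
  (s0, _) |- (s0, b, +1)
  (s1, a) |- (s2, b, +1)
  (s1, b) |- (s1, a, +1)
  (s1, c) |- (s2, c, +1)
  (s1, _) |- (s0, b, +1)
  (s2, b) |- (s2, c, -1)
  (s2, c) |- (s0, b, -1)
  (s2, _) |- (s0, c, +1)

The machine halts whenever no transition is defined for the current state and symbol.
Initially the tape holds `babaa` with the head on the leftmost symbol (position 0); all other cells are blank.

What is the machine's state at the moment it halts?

s0 | _[b]abaa   read b → write b, move +1, go to s1
s1 | _b[a]baa   read a → write b, move +1, go to s2
s2 | _bb[b]aa   read b → write c, move -1, go to s2
s2 | _b[b]caa   read b → write c, move -1, go to s2
s2 | _[b]ccaa   read b → write c, move -1, go to s2
s2 | [_]cccaa   read _ → write c, move +1, go to s0
s0 | c[c]ccaa   read c → write b, move +1, go to s2
s2 | cb[c]caa   read c → write b, move -1, go to s0
s0 | c[b]bcaa   read b → write b, move +1, go to s1
s1 | cb[b]caa   read b → write a, move +1, go to s1
s1 | cba[c]aa   read c → write c, move +1, go to s2
s2 | cbac[a]a
No transition is defined for (s2, a); M halts in state s2.

s2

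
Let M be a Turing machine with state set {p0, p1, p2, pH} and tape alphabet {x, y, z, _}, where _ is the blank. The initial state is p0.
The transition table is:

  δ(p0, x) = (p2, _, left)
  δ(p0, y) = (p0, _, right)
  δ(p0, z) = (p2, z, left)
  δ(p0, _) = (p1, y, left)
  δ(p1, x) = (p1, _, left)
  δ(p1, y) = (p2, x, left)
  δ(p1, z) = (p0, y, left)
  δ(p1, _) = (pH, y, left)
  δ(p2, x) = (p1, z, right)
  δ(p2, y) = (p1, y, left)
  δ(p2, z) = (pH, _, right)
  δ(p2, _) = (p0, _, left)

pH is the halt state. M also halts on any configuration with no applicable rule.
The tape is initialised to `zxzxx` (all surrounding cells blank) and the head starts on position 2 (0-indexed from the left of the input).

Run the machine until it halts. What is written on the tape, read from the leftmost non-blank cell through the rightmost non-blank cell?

zyxx

state=p0 head=2 tape=zx[z]xx   (p0,z)→(p2,z,left)
state=p2 head=1 tape=z[x]zxx   (p2,x)→(p1,z,right)
state=p1 head=2 tape=zz[z]xx   (p1,z)→(p0,y,left)
state=p0 head=1 tape=z[z]yxx   (p0,z)→(p2,z,left)
state=p2 head=0 tape=[z]zyxx   (p2,z)→(pH,_,right)
state=pH head=1 tape=_[z]yxx
The non-blank tape span at halt is zyxx.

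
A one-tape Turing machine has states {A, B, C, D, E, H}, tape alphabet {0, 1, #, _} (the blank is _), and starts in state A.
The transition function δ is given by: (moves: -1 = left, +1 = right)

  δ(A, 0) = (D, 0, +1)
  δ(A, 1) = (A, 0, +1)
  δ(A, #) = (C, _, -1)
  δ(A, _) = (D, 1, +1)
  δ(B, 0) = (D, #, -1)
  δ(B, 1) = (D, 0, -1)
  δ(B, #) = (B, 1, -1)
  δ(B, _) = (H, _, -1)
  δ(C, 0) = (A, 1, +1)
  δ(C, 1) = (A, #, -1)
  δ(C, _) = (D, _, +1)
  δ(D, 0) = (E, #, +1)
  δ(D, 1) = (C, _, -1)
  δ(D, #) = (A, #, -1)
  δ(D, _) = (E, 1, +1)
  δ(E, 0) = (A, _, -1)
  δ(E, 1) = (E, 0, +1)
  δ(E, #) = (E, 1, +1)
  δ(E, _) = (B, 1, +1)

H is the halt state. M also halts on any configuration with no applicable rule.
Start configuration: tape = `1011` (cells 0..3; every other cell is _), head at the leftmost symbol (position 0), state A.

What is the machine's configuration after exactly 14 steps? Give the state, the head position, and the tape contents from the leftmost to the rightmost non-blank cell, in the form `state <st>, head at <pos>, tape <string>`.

state H, head at 4, tape 01111

state=A head=0 tape=[1]011__   (A,1)→(A,0,+1)
state=A head=1 tape=0[0]11__   (A,0)→(D,0,+1)
state=D head=2 tape=00[1]1__   (D,1)→(C,_,-1)
state=C head=1 tape=0[0]_1__   (C,0)→(A,1,+1)
state=A head=2 tape=01[_]1__   (A,_)→(D,1,+1)
state=D head=3 tape=011[1]__   (D,1)→(C,_,-1)
state=C head=2 tape=01[1]___   (C,1)→(A,#,-1)
state=A head=1 tape=0[1]#___   (A,1)→(A,0,+1)
state=A head=2 tape=00[#]___   (A,#)→(C,_,-1)
state=C head=1 tape=0[0]____   (C,0)→(A,1,+1)
state=A head=2 tape=01[_]___   (A,_)→(D,1,+1)
state=D head=3 tape=011[_]__   (D,_)→(E,1,+1)
state=E head=4 tape=0111[_]_   (E,_)→(B,1,+1)
state=B head=5 tape=01111[_]   (B,_)→(H,_,-1)
state=H head=4 tape=0111[1]_
After 14 steps: state H, head at 4, tape 01111.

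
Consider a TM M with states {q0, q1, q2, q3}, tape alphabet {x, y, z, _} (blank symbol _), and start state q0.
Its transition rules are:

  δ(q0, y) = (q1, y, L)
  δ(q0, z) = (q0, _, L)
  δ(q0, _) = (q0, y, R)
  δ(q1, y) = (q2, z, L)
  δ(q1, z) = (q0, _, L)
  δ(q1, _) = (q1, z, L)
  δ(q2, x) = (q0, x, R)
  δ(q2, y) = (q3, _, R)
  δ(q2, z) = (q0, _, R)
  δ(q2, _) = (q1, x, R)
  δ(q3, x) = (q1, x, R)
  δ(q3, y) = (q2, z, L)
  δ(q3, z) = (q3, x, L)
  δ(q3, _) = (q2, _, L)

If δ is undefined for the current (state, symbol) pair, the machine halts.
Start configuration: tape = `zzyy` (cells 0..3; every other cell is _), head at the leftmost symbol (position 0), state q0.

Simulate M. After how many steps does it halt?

8

q0 | __[z]zyy   read z → write _, move L, go to q0
q0 | _[_]_zyy   read _ → write y, move R, go to q0
q0 | _y[_]zyy   read _ → write y, move R, go to q0
q0 | _yy[z]yy   read z → write _, move L, go to q0
q0 | _y[y]_yy   read y → write y, move L, go to q1
q1 | _[y]y_yy   read y → write z, move L, go to q2
q2 | [_]zy_yy   read _ → write x, move R, go to q1
q1 | x[z]y_yy   read z → write _, move L, go to q0
q0 | [x]_y_yy
M halts after 8 transitions.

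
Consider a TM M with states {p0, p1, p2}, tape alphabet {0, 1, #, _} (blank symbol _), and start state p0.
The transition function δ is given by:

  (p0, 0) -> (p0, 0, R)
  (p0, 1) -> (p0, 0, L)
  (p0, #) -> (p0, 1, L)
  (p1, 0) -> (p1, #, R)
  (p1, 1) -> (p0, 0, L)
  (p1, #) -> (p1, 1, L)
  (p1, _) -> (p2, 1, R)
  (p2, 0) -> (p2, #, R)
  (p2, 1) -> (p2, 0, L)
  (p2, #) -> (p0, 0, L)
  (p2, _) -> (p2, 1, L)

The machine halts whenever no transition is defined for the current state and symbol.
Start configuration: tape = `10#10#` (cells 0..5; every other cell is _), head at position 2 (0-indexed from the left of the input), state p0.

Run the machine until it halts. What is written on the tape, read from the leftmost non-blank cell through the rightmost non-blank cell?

state=p0 head=2 tape=10[#]10#_   (p0,#)→(p0,1,L)
state=p0 head=1 tape=1[0]110#_   (p0,0)→(p0,0,R)
state=p0 head=2 tape=10[1]10#_   (p0,1)→(p0,0,L)
state=p0 head=1 tape=1[0]010#_   (p0,0)→(p0,0,R)
state=p0 head=2 tape=10[0]10#_   (p0,0)→(p0,0,R)
state=p0 head=3 tape=100[1]0#_   (p0,1)→(p0,0,L)
state=p0 head=2 tape=10[0]00#_   (p0,0)→(p0,0,R)
state=p0 head=3 tape=100[0]0#_   (p0,0)→(p0,0,R)
state=p0 head=4 tape=1000[0]#_   (p0,0)→(p0,0,R)
state=p0 head=5 tape=10000[#]_   (p0,#)→(p0,1,L)
state=p0 head=4 tape=1000[0]1_   (p0,0)→(p0,0,R)
state=p0 head=5 tape=10000[1]_   (p0,1)→(p0,0,L)
state=p0 head=4 tape=1000[0]0_   (p0,0)→(p0,0,R)
state=p0 head=5 tape=10000[0]_   (p0,0)→(p0,0,R)
state=p0 head=6 tape=100000[_]
The non-blank tape span at halt is 100000.

100000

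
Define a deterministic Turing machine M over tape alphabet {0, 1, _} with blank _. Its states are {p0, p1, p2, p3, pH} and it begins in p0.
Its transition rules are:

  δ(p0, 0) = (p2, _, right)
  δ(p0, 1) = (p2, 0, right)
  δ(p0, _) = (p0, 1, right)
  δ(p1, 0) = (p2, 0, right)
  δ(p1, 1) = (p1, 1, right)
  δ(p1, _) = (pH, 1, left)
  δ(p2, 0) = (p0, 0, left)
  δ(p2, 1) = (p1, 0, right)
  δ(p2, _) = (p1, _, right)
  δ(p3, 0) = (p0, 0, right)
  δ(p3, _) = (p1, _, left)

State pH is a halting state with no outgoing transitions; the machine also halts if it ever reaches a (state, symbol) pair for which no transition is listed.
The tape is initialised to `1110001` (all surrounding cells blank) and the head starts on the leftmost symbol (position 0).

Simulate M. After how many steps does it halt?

p0 | [1]110001_   read 1 → write 0, move right, go to p2
p2 | 0[1]10001_   read 1 → write 0, move right, go to p1
p1 | 00[1]0001_   read 1 → write 1, move right, go to p1
p1 | 001[0]001_   read 0 → write 0, move right, go to p2
p2 | 0010[0]01_   read 0 → write 0, move left, go to p0
p0 | 001[0]001_   read 0 → write _, move right, go to p2
p2 | 001_[0]01_   read 0 → write 0, move left, go to p0
p0 | 001[_]001_   read _ → write 1, move right, go to p0
p0 | 0011[0]01_   read 0 → write _, move right, go to p2
p2 | 0011_[0]1_   read 0 → write 0, move left, go to p0
p0 | 0011[_]01_   read _ → write 1, move right, go to p0
p0 | 00111[0]1_   read 0 → write _, move right, go to p2
p2 | 00111_[1]_   read 1 → write 0, move right, go to p1
p1 | 00111_0[_]   read _ → write 1, move left, go to pH
pH | 00111_[0]1
M halts after 14 transitions.

14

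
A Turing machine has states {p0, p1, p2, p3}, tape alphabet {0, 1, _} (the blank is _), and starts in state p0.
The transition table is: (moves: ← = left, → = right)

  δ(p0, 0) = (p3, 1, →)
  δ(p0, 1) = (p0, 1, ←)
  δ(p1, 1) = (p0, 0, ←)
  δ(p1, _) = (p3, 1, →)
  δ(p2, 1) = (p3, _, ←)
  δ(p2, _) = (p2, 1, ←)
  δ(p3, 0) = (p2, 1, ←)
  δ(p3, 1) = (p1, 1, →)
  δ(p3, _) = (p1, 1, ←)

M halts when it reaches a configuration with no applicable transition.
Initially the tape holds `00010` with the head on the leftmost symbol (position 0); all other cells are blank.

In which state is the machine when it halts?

p1

p0 | __[0]0010   read 0 → write 1, move →, go to p3
p3 | __1[0]010   read 0 → write 1, move ←, go to p2
p2 | __[1]1010   read 1 → write _, move ←, go to p3
p3 | _[_]_1010   read _ → write 1, move ←, go to p1
p1 | [_]1_1010   read _ → write 1, move →, go to p3
p3 | 1[1]_1010   read 1 → write 1, move →, go to p1
p1 | 11[_]1010   read _ → write 1, move →, go to p3
p3 | 111[1]010   read 1 → write 1, move →, go to p1
p1 | 1111[0]10
No transition is defined for (p1, 0); M halts in state p1.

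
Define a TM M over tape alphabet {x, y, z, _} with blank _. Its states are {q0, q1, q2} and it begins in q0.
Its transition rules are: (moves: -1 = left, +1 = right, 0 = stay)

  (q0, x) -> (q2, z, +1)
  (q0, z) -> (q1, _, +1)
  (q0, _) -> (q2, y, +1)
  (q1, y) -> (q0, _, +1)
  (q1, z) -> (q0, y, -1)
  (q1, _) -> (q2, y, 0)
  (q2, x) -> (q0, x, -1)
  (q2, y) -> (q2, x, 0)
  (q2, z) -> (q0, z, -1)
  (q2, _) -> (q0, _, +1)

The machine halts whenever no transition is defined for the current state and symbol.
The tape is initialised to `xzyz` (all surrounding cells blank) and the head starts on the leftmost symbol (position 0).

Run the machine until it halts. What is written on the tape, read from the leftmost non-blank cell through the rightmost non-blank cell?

yxyz

state=q0 head=0 tape=[x]zyz   (q0,x)→(q2,z,+1)
state=q2 head=1 tape=z[z]yz   (q2,z)→(q0,z,-1)
state=q0 head=0 tape=[z]zyz   (q0,z)→(q1,_,+1)
state=q1 head=1 tape=_[z]yz   (q1,z)→(q0,y,-1)
state=q0 head=0 tape=[_]yyz   (q0,_)→(q2,y,+1)
state=q2 head=1 tape=y[y]yz   (q2,y)→(q2,x,0)
state=q2 head=1 tape=y[x]yz   (q2,x)→(q0,x,-1)
state=q0 head=0 tape=[y]xyz
The non-blank tape span at halt is yxyz.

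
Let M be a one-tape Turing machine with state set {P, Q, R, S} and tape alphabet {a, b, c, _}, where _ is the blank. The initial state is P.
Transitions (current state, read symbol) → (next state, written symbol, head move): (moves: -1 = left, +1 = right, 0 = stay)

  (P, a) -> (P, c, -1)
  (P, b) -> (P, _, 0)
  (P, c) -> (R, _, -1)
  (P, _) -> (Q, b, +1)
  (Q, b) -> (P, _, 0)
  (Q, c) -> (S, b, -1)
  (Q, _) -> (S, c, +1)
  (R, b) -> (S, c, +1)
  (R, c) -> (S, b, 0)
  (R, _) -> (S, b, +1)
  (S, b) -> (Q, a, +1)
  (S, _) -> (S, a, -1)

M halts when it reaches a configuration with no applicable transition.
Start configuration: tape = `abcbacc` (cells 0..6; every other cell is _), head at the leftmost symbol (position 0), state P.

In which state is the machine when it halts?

Q

P | _[a]bcbacc   read a → write c, move -1, go to P
P | [_]cbcbacc   read _ → write b, move +1, go to Q
Q | b[c]bcbacc   read c → write b, move -1, go to S
S | [b]bbcbacc   read b → write a, move +1, go to Q
Q | a[b]bcbacc   read b → write _, move 0, go to P
P | a[_]bcbacc   read _ → write b, move +1, go to Q
Q | ab[b]cbacc   read b → write _, move 0, go to P
P | ab[_]cbacc   read _ → write b, move +1, go to Q
Q | abb[c]bacc   read c → write b, move -1, go to S
S | ab[b]bbacc   read b → write a, move +1, go to Q
Q | aba[b]bacc   read b → write _, move 0, go to P
P | aba[_]bacc   read _ → write b, move +1, go to Q
Q | abab[b]acc   read b → write _, move 0, go to P
P | abab[_]acc   read _ → write b, move +1, go to Q
Q | ababb[a]cc
No transition is defined for (Q, a); M halts in state Q.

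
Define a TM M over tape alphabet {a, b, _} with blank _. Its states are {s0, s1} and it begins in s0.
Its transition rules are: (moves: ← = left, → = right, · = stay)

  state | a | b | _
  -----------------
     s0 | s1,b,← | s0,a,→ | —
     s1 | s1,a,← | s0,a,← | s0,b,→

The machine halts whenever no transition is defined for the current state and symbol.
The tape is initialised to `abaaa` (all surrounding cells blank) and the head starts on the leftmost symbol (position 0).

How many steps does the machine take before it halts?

8

s0 | __[a]baaa   read a → write b, move ←, go to s1
s1 | _[_]bbaaa   read _ → write b, move →, go to s0
s0 | _b[b]baaa   read b → write a, move →, go to s0
s0 | _ba[b]aaa   read b → write a, move →, go to s0
s0 | _baa[a]aa   read a → write b, move ←, go to s1
s1 | _ba[a]baa   read a → write a, move ←, go to s1
s1 | _b[a]abaa   read a → write a, move ←, go to s1
s1 | _[b]aabaa   read b → write a, move ←, go to s0
s0 | [_]aaabaa
M halts after 8 transitions.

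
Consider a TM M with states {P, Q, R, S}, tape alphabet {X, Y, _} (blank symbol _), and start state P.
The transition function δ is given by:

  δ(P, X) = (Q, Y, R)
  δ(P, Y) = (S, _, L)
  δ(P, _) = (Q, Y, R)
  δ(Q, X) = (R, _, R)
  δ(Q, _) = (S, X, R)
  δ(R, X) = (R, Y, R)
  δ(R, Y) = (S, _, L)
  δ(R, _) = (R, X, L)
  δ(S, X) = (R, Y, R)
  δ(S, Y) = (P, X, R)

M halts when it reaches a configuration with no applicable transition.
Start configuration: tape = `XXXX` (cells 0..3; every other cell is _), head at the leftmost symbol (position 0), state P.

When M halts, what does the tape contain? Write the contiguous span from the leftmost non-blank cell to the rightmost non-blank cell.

Y__XXX

state=P head=0 tape=[X]XXX__   (P,X)→(Q,Y,R)
state=Q head=1 tape=Y[X]XX__   (Q,X)→(R,_,R)
state=R head=2 tape=Y_[X]X__   (R,X)→(R,Y,R)
state=R head=3 tape=Y_Y[X]__   (R,X)→(R,Y,R)
state=R head=4 tape=Y_YY[_]_   (R,_)→(R,X,L)
state=R head=3 tape=Y_Y[Y]X_   (R,Y)→(S,_,L)
state=S head=2 tape=Y_[Y]_X_   (S,Y)→(P,X,R)
state=P head=3 tape=Y_X[_]X_   (P,_)→(Q,Y,R)
state=Q head=4 tape=Y_XY[X]_   (Q,X)→(R,_,R)
state=R head=5 tape=Y_XY_[_]   (R,_)→(R,X,L)
state=R head=4 tape=Y_XY[_]X   (R,_)→(R,X,L)
state=R head=3 tape=Y_X[Y]XX   (R,Y)→(S,_,L)
state=S head=2 tape=Y_[X]_XX   (S,X)→(R,Y,R)
state=R head=3 tape=Y_Y[_]XX   (R,_)→(R,X,L)
state=R head=2 tape=Y_[Y]XXX   (R,Y)→(S,_,L)
state=S head=1 tape=Y[_]_XXX
The non-blank tape span at halt is Y__XXX.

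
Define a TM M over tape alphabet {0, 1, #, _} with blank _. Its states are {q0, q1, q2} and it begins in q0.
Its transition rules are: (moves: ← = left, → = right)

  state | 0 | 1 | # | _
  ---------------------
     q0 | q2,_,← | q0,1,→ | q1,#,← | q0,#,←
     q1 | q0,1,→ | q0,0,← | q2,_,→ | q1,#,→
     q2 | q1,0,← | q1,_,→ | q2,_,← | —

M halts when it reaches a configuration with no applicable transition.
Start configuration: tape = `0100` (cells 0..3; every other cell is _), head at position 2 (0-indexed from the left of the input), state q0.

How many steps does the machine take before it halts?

19

q0 | 01[0]0_   read 0 → write _, move ←, go to q2
q2 | 0[1]_0_   read 1 → write _, move →, go to q1
q1 | 0_[_]0_   read _ → write #, move →, go to q1
q1 | 0_#[0]_   read 0 → write 1, move →, go to q0
q0 | 0_#1[_]   read _ → write #, move ←, go to q0
q0 | 0_#[1]#   read 1 → write 1, move →, go to q0
q0 | 0_#1[#]   read # → write #, move ←, go to q1
q1 | 0_#[1]#   read 1 → write 0, move ←, go to q0
q0 | 0_[#]0#   read # → write #, move ←, go to q1
q1 | 0[_]#0#   read _ → write #, move →, go to q1
q1 | 0#[#]0#   read # → write _, move →, go to q2
q2 | 0#_[0]#   read 0 → write 0, move ←, go to q1
q1 | 0#[_]0#   read _ → write #, move →, go to q1
q1 | 0##[0]#   read 0 → write 1, move →, go to q0
q0 | 0##1[#]   read # → write #, move ←, go to q1
q1 | 0##[1]#   read 1 → write 0, move ←, go to q0
q0 | 0#[#]0#   read # → write #, move ←, go to q1
q1 | 0[#]#0#   read # → write _, move →, go to q2
q2 | 0_[#]0#   read # → write _, move ←, go to q2
q2 | 0[_]_0#
M halts after 19 transitions.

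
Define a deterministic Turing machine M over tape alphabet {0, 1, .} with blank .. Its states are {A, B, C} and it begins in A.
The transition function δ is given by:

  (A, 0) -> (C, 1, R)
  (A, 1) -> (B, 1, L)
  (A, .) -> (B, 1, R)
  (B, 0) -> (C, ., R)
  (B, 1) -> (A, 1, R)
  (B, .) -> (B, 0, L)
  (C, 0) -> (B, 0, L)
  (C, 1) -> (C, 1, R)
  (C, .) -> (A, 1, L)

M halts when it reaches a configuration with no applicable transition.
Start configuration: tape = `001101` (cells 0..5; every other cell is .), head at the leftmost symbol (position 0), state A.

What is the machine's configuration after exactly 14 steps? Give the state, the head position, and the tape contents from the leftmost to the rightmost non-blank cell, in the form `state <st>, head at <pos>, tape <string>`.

state=A head=0 tape=[0]01101.   (A,0)→(C,1,R)
state=C head=1 tape=1[0]1101.   (C,0)→(B,0,L)
state=B head=0 tape=[1]01101.   (B,1)→(A,1,R)
state=A head=1 tape=1[0]1101.   (A,0)→(C,1,R)
state=C head=2 tape=11[1]101.   (C,1)→(C,1,R)
state=C head=3 tape=111[1]01.   (C,1)→(C,1,R)
state=C head=4 tape=1111[0]1.   (C,0)→(B,0,L)
state=B head=3 tape=111[1]01.   (B,1)→(A,1,R)
state=A head=4 tape=1111[0]1.   (A,0)→(C,1,R)
state=C head=5 tape=11111[1].   (C,1)→(C,1,R)
state=C head=6 tape=111111[.]   (C,.)→(A,1,L)
state=A head=5 tape=11111[1]1   (A,1)→(B,1,L)
state=B head=4 tape=1111[1]11   (B,1)→(A,1,R)
state=A head=5 tape=11111[1]1   (A,1)→(B,1,L)
state=B head=4 tape=1111[1]11
After 14 steps: state B, head at 4, tape 1111111.

state B, head at 4, tape 1111111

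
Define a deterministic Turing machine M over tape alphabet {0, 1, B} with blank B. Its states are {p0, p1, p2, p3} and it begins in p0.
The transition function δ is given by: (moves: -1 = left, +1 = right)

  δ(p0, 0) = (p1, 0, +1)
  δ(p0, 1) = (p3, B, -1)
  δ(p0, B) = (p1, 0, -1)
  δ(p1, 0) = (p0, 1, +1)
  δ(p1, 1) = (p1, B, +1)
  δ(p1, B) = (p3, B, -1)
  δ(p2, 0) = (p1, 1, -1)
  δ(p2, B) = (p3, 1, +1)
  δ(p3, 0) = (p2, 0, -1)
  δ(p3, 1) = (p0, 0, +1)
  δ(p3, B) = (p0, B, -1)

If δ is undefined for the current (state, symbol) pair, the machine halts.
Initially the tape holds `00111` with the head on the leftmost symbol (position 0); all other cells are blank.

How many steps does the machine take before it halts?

16

p0 | [0]0111B   read 0 → write 0, move +1, go to p1
p1 | 0[0]111B   read 0 → write 1, move +1, go to p0
p0 | 01[1]11B   read 1 → write B, move -1, go to p3
p3 | 0[1]B11B   read 1 → write 0, move +1, go to p0
p0 | 00[B]11B   read B → write 0, move -1, go to p1
p1 | 0[0]011B   read 0 → write 1, move +1, go to p0
p0 | 01[0]11B   read 0 → write 0, move +1, go to p1
p1 | 010[1]1B   read 1 → write B, move +1, go to p1
p1 | 010B[1]B   read 1 → write B, move +1, go to p1
p1 | 010BB[B]   read B → write B, move -1, go to p3
p3 | 010B[B]B   read B → write B, move -1, go to p0
p0 | 010[B]BB   read B → write 0, move -1, go to p1
p1 | 01[0]0BB   read 0 → write 1, move +1, go to p0
p0 | 011[0]BB   read 0 → write 0, move +1, go to p1
p1 | 0110[B]B   read B → write B, move -1, go to p3
p3 | 011[0]BB   read 0 → write 0, move -1, go to p2
p2 | 01[1]0BB
M halts after 16 transitions.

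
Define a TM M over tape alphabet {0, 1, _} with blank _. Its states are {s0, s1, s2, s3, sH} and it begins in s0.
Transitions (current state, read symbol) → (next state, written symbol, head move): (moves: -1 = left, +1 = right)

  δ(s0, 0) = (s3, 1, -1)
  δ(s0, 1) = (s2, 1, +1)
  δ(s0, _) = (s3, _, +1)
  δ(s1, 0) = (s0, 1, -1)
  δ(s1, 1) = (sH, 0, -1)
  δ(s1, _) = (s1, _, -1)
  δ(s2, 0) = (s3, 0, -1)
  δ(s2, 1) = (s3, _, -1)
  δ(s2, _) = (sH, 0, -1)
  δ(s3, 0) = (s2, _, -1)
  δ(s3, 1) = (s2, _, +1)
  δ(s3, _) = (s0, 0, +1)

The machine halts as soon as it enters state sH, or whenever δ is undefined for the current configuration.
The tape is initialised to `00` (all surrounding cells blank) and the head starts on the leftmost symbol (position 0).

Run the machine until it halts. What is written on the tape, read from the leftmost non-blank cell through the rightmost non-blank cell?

0_1_1

state=s0 head=0 tape=____[0]0   (s0,0)→(s3,1,-1)
state=s3 head=-1 tape=___[_]10   (s3,_)→(s0,0,+1)
state=s0 head=0 tape=___0[1]0   (s0,1)→(s2,1,+1)
state=s2 head=1 tape=___01[0]   (s2,0)→(s3,0,-1)
state=s3 head=0 tape=___0[1]0   (s3,1)→(s2,_,+1)
state=s2 head=1 tape=___0_[0]   (s2,0)→(s3,0,-1)
state=s3 head=0 tape=___0[_]0   (s3,_)→(s0,0,+1)
state=s0 head=1 tape=___00[0]   (s0,0)→(s3,1,-1)
state=s3 head=0 tape=___0[0]1   (s3,0)→(s2,_,-1)
state=s2 head=-1 tape=___[0]_1   (s2,0)→(s3,0,-1)
state=s3 head=-2 tape=__[_]0_1   (s3,_)→(s0,0,+1)
state=s0 head=-1 tape=__0[0]_1   (s0,0)→(s3,1,-1)
state=s3 head=-2 tape=__[0]1_1   (s3,0)→(s2,_,-1)
state=s2 head=-3 tape=_[_]_1_1   (s2,_)→(sH,0,-1)
state=sH head=-4 tape=[_]0_1_1
The non-blank tape span at halt is 0_1_1.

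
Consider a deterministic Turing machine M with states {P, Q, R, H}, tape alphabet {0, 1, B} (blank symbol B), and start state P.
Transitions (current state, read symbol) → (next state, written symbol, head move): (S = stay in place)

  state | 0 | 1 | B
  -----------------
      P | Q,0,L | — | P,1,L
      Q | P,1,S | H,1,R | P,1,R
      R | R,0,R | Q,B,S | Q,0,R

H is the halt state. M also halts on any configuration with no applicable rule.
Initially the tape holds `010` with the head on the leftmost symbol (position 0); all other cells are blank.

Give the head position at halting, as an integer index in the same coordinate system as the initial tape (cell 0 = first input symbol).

state=P head=0 tape=B[0]10   (P,0)→(Q,0,L)
state=Q head=-1 tape=[B]010   (Q,B)→(P,1,R)
state=P head=0 tape=1[0]10   (P,0)→(Q,0,L)
state=Q head=-1 tape=[1]010   (Q,1)→(H,1,R)
state=H head=0 tape=1[0]10
At halt the head is at cell 0.

0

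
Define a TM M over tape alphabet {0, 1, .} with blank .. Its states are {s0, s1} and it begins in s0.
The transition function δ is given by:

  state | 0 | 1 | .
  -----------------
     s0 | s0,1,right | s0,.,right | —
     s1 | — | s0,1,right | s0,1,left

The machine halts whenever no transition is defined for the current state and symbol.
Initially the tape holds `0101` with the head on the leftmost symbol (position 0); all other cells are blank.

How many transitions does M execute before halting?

state=s0 head=0 tape=[0]101.   (s0,0)→(s0,1,right)
state=s0 head=1 tape=1[1]01.   (s0,1)→(s0,.,right)
state=s0 head=2 tape=1.[0]1.   (s0,0)→(s0,1,right)
state=s0 head=3 tape=1.1[1].   (s0,1)→(s0,.,right)
state=s0 head=4 tape=1.1.[.]
M halts after 4 transitions.

4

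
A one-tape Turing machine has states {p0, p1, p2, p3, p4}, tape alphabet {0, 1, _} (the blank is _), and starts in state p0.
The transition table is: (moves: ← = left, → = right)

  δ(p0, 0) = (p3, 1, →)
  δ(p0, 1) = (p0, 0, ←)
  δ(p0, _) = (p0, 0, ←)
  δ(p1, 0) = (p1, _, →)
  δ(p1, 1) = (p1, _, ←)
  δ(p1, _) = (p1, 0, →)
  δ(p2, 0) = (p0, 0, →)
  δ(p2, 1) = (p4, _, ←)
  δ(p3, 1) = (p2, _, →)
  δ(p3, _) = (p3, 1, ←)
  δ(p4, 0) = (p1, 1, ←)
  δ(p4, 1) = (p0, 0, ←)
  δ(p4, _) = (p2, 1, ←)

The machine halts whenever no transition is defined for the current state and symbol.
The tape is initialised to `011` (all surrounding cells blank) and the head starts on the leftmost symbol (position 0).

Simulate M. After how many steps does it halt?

state=p0 head=0 tape=__[0]11   (p0,0)→(p3,1,→)
state=p3 head=1 tape=__1[1]1   (p3,1)→(p2,_,→)
state=p2 head=2 tape=__1_[1]   (p2,1)→(p4,_,←)
state=p4 head=1 tape=__1[_]_   (p4,_)→(p2,1,←)
state=p2 head=0 tape=__[1]1_   (p2,1)→(p4,_,←)
state=p4 head=-1 tape=_[_]_1_   (p4,_)→(p2,1,←)
state=p2 head=-2 tape=[_]1_1_
M halts after 6 transitions.

6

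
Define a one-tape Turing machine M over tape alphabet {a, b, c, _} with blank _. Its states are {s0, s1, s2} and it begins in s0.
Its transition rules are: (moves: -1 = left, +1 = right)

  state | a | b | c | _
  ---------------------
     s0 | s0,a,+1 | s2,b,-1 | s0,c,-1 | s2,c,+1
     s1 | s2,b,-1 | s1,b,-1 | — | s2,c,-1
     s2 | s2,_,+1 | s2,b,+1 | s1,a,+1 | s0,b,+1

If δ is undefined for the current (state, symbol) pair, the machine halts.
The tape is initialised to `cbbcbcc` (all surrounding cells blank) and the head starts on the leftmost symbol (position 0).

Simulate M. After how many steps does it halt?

s0 | __[c]bbcbcc   read c → write c, move -1, go to s0
s0 | _[_]cbbcbcc   read _ → write c, move +1, go to s2
s2 | _c[c]bbcbcc   read c → write a, move +1, go to s1
s1 | _ca[b]bcbcc   read b → write b, move -1, go to s1
s1 | _c[a]bbcbcc   read a → write b, move -1, go to s2
s2 | _[c]bbbcbcc   read c → write a, move +1, go to s1
s1 | _a[b]bbcbcc   read b → write b, move -1, go to s1
s1 | _[a]bbbcbcc   read a → write b, move -1, go to s2
s2 | [_]bbbbcbcc   read _ → write b, move +1, go to s0
s0 | b[b]bbbcbcc   read b → write b, move -1, go to s2
s2 | [b]bbbbcbcc   read b → write b, move +1, go to s2
s2 | b[b]bbbcbcc   read b → write b, move +1, go to s2
s2 | bb[b]bbcbcc   read b → write b, move +1, go to s2
s2 | bbb[b]bcbcc   read b → write b, move +1, go to s2
s2 | bbbb[b]cbcc   read b → write b, move +1, go to s2
s2 | bbbbb[c]bcc   read c → write a, move +1, go to s1
s1 | bbbbba[b]cc   read b → write b, move -1, go to s1
s1 | bbbbb[a]bcc   read a → write b, move -1, go to s2
s2 | bbbb[b]bbcc   read b → write b, move +1, go to s2
s2 | bbbbb[b]bcc   read b → write b, move +1, go to s2
s2 | bbbbbb[b]cc   read b → write b, move +1, go to s2
s2 | bbbbbbb[c]c   read c → write a, move +1, go to s1
s1 | bbbbbbba[c]
M halts after 22 transitions.

22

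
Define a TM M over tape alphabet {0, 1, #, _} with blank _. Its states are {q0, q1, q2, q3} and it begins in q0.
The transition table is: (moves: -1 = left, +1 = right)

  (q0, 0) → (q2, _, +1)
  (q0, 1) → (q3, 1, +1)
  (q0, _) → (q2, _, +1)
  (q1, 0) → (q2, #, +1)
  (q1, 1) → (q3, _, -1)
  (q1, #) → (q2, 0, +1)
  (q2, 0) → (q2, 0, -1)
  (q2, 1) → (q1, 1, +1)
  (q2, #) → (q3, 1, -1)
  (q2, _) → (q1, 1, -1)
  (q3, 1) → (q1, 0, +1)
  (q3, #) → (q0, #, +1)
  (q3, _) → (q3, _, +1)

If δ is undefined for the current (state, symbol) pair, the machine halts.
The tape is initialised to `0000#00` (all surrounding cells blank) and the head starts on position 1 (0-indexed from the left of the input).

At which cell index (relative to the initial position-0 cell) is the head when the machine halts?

q0 | 0[0]00#00   read 0 → write _, move +1, go to q2
q2 | 0_[0]0#00   read 0 → write 0, move -1, go to q2
q2 | 0[_]00#00   read _ → write 1, move -1, go to q1
q1 | [0]100#00   read 0 → write #, move +1, go to q2
q2 | #[1]00#00   read 1 → write 1, move +1, go to q1
q1 | #1[0]0#00   read 0 → write #, move +1, go to q2
q2 | #1#[0]#00   read 0 → write 0, move -1, go to q2
q2 | #1[#]0#00   read # → write 1, move -1, go to q3
q3 | #[1]10#00   read 1 → write 0, move +1, go to q1
q1 | #0[1]0#00   read 1 → write _, move -1, go to q3
q3 | #[0]_0#00
At halt the head is at cell 1.

1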